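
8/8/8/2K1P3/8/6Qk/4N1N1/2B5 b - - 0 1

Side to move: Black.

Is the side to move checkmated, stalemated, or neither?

Black to move; black king on h3.
In check: yes, from the white queen on g3.
King squares — g2: attacked by Qg3; h2: attacked by Qg3; g3: attacked by Ne2; g4: attacked by Qg3; h4: attacked by Ng2.
Legal moves for Black: none.
In check with no legal moves → checkmate.

checkmate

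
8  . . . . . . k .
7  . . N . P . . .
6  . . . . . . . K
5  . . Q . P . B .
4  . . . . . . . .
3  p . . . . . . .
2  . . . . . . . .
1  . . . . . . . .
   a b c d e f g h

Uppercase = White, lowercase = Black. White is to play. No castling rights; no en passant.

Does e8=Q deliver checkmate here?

After e8=Q: black king on g8; in check: yes, from the white queen on e8.
King squares — f7: attacked by Qe8; g7: attacked by Kh6; h7: attacked by Kh6; f8: attacked by Qc5; h8: attacked by Qe8.
Black has no legal moves → checkmate.

yes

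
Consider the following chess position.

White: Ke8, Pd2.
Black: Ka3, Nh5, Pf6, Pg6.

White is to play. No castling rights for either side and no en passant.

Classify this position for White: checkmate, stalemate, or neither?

neither

White to move; white king on e8.
In check: no.
Legal moves for White: Kf8, Kd8, Kf7, Ke7, Kd7, d3, d4.
White has 7 legal moves and is not in check → neither.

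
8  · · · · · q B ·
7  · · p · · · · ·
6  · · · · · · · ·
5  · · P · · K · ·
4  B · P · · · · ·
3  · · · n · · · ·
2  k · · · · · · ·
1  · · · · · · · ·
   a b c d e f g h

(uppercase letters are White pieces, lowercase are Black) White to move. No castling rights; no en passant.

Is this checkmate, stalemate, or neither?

White to move; white king on f5.
In check: yes, from the black queen on f8.
Legal moves for White: Kg6, Ke6, Kg5, Kg4, Ke4, Bf7.
White is in check but has 6 legal moves → neither.

neither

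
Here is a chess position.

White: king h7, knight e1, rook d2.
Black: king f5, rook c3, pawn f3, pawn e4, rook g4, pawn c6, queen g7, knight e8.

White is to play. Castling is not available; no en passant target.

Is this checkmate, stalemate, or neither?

White to move; white king on h7.
In check: yes, from the black queen on g7.
King squares — g6: attacked by Rg4; h6: attacked by Qg7; g7: attacked by Rg4; g8: attacked by Qg7; h8: attacked by Qg7.
Legal moves for White: none.
In check with no legal moves → checkmate.

checkmate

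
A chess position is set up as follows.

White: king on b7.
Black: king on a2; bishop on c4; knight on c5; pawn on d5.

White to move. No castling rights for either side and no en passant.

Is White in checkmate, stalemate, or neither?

neither

White to move; white king on b7.
In check: yes, from the black knight on c5.
King squares — a6: attacked by Bc4; b6: available; c6: available; a7: available; c7: available; a8: available; b8: available; c8: available.
Legal moves for White: Kc8, Kb8, Ka8, Kc7, Ka7, Kc6, Kb6.
White is in check but has 7 legal moves → neither.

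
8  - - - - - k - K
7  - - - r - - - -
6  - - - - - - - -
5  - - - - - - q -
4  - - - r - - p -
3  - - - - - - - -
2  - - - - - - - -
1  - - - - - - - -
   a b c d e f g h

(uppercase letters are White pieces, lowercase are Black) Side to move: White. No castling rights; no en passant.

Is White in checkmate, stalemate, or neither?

stalemate

White to move; white king on h8.
In check: no.
King squares — g7: attacked by Qg5; h7: attacked by Rd7; g8: attacked by Qg5.
Legal moves for White: none.
Not in check and no legal moves → stalemate.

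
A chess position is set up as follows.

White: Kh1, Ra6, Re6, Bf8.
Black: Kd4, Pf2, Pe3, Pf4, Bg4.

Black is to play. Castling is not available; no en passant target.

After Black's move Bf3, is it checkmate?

After Bf3: white king on h1; in check: yes, from the black bishop on f3.
White has 1 legal reply: Kh2.
In check but a legal move exists → not checkmate.

no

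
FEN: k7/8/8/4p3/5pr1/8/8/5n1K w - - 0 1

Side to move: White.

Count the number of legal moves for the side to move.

0

White to move; king on h1.
In check: no.
Legal moves: none.
Count: 0.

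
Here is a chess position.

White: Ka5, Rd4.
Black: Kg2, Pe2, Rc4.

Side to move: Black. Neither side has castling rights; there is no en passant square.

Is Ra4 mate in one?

no

After Ra4: white king on a5; in check: yes, from the black rook on a4.
White has 4 legal replies: Kb6, Kb5, Kxa4, Rxa4.
In check but a legal move exists → not checkmate.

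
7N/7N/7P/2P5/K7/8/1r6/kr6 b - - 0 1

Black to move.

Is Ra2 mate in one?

After Ra2: white king on a4; in check: yes, from the black rook on a2.
King squares — a3: attacked by Ra2; b3: attacked by Rb1; b4: attacked by Rb1; a5: attacked by Ra2; b5: attacked by Rb1.
White has no legal moves → checkmate.

yes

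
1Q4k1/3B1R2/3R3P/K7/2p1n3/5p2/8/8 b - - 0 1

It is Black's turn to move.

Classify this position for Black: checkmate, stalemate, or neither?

Black to move; black king on g8.
In check: yes, from the white queen on b8.
King squares — f7: available; g7: attacked by Ph6; h7: attacked by Rf7; f8: attacked by Rf7; h8: attacked by Qb8.
Legal moves for Black: Kxf7.
Black is in check but has 1 legal move → neither.

neither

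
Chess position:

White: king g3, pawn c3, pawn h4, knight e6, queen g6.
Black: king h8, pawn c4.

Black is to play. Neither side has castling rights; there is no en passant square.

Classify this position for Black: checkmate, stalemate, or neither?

stalemate

Black to move; black king on h8.
In check: no.
King squares — g7: attacked by Ne6; h7: attacked by Qg6; g8: attacked by Qg6.
Legal moves for Black: none.
Not in check and no legal moves → stalemate.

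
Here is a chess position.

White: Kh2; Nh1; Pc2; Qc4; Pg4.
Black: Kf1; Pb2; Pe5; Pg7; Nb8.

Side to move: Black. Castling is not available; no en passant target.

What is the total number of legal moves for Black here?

Black to move; king on f1.
In check: yes, from the white queen on c4.
Legal moves: Ke1.
Count: 1.

1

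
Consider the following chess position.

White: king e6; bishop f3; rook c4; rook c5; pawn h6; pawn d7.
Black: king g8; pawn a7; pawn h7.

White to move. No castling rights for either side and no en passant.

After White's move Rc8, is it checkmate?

After Rc8: black king on g8; in check: yes, from the white rook on c8.
King squares — f7: attacked by Ke6; g7: attacked by Ph6; h7: own pawn; f8: attacked by Rc8; h8: attacked by Rc8.
Black has no legal moves → checkmate.

yes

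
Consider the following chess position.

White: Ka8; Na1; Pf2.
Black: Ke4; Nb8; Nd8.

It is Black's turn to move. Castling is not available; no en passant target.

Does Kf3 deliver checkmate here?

After Kf3: white king on a8; in check: no.
White is not in check, so this cannot be checkmate.

no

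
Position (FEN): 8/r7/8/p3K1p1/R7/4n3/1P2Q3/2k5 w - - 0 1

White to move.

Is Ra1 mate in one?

After Ra1: black king on c1; in check: yes, from the white rook on a1.
King squares — b1: attacked by Ra1; d1: attacked by Ra1; b2: attacked by Qe2; c2: attacked by Qe2; d2: attacked by Qe2.
Black has no legal moves → checkmate.

yes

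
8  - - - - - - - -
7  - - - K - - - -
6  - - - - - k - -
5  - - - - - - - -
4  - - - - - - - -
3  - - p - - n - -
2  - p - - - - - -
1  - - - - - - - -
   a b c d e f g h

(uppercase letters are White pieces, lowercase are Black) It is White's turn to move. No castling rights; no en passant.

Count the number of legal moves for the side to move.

White to move; king on d7.
In check: no.
Legal moves: Ke8, Kd8, Kc8, Kc7, Kd6, Kc6.
Count: 6.

6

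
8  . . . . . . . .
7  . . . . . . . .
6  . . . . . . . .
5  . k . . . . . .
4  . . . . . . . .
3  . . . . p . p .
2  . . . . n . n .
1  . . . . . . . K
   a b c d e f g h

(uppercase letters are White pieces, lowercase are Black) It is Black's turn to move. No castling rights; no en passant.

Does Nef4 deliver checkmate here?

After Nef4: white king on h1; in check: no.
White is not in check, so this cannot be checkmate.

no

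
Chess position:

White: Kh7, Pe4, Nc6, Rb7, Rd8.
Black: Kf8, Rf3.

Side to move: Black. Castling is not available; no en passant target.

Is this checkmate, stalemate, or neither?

checkmate

Black to move; black king on f8.
In check: yes, from the white rook on d8.
King squares — e7: attacked by Nc6; f7: attacked by Rb7; g7: attacked by Rb7; e8: attacked by Rd8; g8: attacked by Kh7.
Legal moves for Black: none.
In check with no legal moves → checkmate.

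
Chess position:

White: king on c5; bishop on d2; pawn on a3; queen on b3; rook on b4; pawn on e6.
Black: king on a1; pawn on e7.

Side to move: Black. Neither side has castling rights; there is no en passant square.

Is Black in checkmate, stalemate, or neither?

Black to move; black king on a1.
In check: no.
King squares — b1: attacked by Qb3; a2: attacked by Qb3; b2: attacked by Qb3.
Legal moves for Black: none.
Not in check and no legal moves → stalemate.

stalemate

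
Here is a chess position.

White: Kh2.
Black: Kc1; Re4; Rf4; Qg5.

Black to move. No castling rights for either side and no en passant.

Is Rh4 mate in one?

After Rh4: white king on h2; in check: yes, from the black rook on h4.
King squares — g1: attacked by Qg5; h1: attacked by Rh4; g2: attacked by Qg5; g3: attacked by Qg5; h3: attacked by Rh4.
White has no legal moves → checkmate.

yes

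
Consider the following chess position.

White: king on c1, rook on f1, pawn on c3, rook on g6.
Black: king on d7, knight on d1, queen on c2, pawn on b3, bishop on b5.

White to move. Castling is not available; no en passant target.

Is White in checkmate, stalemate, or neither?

checkmate

White to move; white king on c1.
In check: yes, from the black queen on c2.
King squares — b1: attacked by Qc2; d1: attacked by Qc2; b2: attacked by Nd1; c2: attacked by Pb3; d2: attacked by Qc2.
Legal moves for White: none.
In check with no legal moves → checkmate.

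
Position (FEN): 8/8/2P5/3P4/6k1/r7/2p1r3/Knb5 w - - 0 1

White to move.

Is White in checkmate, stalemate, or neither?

White to move; white king on a1.
In check: yes, from the black rook on a3.
King squares — b1: attacked by Pc2; a2: attacked by Ra3; b2: attacked by Bc1.
Legal moves for White: none.
In check with no legal moves → checkmate.

checkmate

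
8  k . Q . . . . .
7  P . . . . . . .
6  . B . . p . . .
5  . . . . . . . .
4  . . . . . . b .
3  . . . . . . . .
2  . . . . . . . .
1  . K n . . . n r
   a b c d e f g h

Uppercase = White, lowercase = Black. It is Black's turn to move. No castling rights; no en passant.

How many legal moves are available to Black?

Black to move; king on a8.
In check: yes, from the white queen on c8.
Legal moves: none.
Count: 0.

0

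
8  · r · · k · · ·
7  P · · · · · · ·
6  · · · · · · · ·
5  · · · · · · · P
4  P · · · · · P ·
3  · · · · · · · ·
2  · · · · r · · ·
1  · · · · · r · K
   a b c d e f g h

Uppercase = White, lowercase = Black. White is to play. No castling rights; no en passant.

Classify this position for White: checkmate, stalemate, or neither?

White to move; white king on h1.
In check: yes, from the black rook on f1.
King squares — g1: attacked by Rf1; g2: attacked by Re2; h2: attacked by Re2.
Legal moves for White: none.
In check with no legal moves → checkmate.

checkmate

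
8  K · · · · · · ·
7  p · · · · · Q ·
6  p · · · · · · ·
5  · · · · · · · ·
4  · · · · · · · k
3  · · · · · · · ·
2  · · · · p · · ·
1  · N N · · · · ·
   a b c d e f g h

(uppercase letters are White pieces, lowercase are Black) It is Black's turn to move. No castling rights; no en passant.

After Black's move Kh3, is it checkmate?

After Kh3: white king on a8; in check: no.
White is not in check, so this cannot be checkmate.

no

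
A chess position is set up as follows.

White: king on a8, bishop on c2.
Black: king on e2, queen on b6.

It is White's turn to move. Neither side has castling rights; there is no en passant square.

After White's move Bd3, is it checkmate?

no

After Bd3: black king on e2; in check: yes, from the white bishop on d3.
Black has 7 legal replies: Kf3, Ke3, Kxd3, Kf2, Kd2, Ke1, Kd1.
In check but a legal move exists → not checkmate.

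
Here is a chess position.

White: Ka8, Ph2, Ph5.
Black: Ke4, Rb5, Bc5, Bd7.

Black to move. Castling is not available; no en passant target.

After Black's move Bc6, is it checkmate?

After Bc6: white king on a8; in check: yes, from the black bishop on c6.
King squares — a7: attacked by Bc5; b7: attacked by Rb5; b8: attacked by Rb5.
White has no legal moves → checkmate.

yes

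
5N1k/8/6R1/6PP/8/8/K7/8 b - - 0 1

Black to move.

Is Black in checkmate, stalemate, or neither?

stalemate

Black to move; black king on h8.
In check: no.
King squares — g7: attacked by Rg6; h7: attacked by Nf8; g8: attacked by Rg6.
Legal moves for Black: none.
Not in check and no legal moves → stalemate.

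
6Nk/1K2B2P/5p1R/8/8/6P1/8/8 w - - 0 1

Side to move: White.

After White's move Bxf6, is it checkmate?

yes

After Bxf6: black king on h8; in check: yes, from the white bishop on f6.
King squares — g7: attacked by Bf6; h7: attacked by Rh6; g8: attacked by Ph7.
Black has no legal moves → checkmate.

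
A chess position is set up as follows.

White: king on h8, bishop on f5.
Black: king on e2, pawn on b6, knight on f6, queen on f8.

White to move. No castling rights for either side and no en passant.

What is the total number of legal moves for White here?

White to move; king on h8.
In check: yes, from the black queen on f8.
Legal moves: none.
Count: 0.

0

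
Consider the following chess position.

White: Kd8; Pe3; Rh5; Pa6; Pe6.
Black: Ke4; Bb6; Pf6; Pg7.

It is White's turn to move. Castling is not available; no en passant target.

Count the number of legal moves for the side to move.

White to move; king on d8.
In check: yes, from the black bishop on b6.
Legal moves: Ke8, Kc8, Ke7, Kd7.
Count: 4.

4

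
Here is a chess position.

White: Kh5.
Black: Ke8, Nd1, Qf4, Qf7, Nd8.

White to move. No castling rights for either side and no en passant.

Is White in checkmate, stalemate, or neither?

checkmate

White to move; white king on h5.
In check: yes, from the black queen on f7.
King squares — g4: attacked by Qf4; h4: attacked by Qf4; g5: attacked by Qf4; g6: attacked by Qf7; h6: attacked by Qf4.
Legal moves for White: none.
In check with no legal moves → checkmate.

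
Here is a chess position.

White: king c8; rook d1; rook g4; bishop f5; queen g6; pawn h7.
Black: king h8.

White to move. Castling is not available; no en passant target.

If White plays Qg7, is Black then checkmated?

yes

After Qg7: black king on h8; in check: yes, from the white queen on g7.
King squares — g7: attacked by Rg4; h7: attacked by Bf5; g8: attacked by Qg7.
Black has no legal moves → checkmate.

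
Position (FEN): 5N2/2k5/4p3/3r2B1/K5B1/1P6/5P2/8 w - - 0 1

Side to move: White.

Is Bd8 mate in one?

After Bd8: black king on c7; in check: yes, from the white bishop on d8.
Black has 7 legal replies: Kxd8, Kc8, Kb8, Kb7, Kd6, Kc6, Rxd8.
In check but a legal move exists → not checkmate.

no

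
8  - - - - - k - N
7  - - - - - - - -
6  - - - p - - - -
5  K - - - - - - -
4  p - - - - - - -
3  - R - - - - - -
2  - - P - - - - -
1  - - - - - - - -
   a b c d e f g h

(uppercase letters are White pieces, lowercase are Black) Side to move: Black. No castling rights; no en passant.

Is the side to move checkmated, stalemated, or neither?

neither

Black to move; black king on f8.
In check: no.
Legal moves for Black: Kg8, Ke8, Kg7, Ke7, axb3, d5, a3.
Black has 7 legal moves and is not in check → neither.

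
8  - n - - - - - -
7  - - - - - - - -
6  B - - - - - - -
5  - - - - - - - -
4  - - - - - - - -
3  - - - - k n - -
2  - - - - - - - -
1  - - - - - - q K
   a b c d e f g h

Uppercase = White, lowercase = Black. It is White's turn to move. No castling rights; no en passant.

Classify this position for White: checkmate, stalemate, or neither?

checkmate

White to move; white king on h1.
In check: yes, from the black queen on g1.
King squares — g1: attacked by Nf3; g2: attacked by Qg1; h2: attacked by Qg1.
Legal moves for White: none.
In check with no legal moves → checkmate.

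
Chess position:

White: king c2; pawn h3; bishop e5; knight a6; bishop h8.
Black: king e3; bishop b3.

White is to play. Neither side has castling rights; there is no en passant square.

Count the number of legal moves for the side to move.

5

White to move; king on c2.
In check: yes, from the black bishop on b3.
Legal moves: Kc3, Kxb3, Kb2, Kc1, Kb1.
Count: 5.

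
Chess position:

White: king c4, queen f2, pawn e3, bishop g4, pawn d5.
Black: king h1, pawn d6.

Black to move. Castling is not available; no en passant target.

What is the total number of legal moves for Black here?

0

Black to move; king on h1.
In check: no.
Legal moves: none.
Count: 0.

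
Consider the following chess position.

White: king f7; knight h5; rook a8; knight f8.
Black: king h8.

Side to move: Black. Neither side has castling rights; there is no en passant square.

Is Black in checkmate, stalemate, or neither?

Black to move; black king on h8.
In check: no.
King squares — g7: attacked by Nh5; h7: attacked by Nf8; g8: attacked by Kf7.
Legal moves for Black: none.
Not in check and no legal moves → stalemate.

stalemate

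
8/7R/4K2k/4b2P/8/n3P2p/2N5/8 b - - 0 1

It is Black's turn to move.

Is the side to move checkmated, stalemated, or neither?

neither

Black to move; black king on h6.
In check: yes, from the white rook on h7.
Legal moves for Black: Kxh7, Kg5.
Black is in check but has 2 legal moves → neither.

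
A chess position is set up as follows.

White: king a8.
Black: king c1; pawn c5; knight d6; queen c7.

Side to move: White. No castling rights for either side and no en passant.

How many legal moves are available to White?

0

White to move; king on a8.
In check: no.
Legal moves: none.
Count: 0.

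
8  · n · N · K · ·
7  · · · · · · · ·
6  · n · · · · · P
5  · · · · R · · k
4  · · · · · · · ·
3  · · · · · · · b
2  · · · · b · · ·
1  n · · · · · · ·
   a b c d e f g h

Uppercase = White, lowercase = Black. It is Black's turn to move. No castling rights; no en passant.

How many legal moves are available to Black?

5

Black to move; king on h5.
In check: yes, from the white rook on e5.
Legal moves: Kxh6, Kg6, Kh4, Kg4, Bf5.
Count: 5.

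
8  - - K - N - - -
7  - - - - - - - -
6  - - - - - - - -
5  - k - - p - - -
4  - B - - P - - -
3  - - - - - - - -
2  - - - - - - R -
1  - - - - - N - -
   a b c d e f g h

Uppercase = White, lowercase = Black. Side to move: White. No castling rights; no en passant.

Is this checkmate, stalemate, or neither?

White to move; white king on c8.
In check: no.
Legal moves for White include: Ng7, Nc7+, Nf6, Nd6+, Kd8, Kb8, Kd7, Kc7, Kb7, Bf8, Be7, Bd6, Bc5, Ba5, Bc3, Ba3, Bd2, Be1, ... (list truncated; more exist).
White has legal moves and is not in check → neither.

neither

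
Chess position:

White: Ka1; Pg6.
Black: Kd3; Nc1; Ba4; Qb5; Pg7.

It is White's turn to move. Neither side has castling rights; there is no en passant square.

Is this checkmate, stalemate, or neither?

White to move; white king on a1.
In check: no.
King squares — b1: attacked by Qb5; a2: attacked by Nc1; b2: attacked by Qb5.
Legal moves for White: none.
Not in check and no legal moves → stalemate.

stalemate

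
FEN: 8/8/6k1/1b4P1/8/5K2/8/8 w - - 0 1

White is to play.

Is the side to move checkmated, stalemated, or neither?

White to move; white king on f3.
In check: no.
Legal moves for White: Kg4, Kf4, Ke4, Kg3, Ke3, Kg2, Kf2.
White has 7 legal moves and is not in check → neither.

neither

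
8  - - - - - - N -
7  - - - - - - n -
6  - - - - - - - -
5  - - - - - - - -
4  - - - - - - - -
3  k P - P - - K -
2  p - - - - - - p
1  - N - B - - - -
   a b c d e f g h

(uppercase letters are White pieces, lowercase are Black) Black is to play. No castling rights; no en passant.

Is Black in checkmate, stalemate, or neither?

Black to move; black king on a3.
In check: yes, from the white knight on b1.
King squares — a2: own pawn; b2: available; b3: attacked by Bd1; a4: attacked by Pb3; b4: available.
Legal moves for Black: Kb4, Kb2, axb1=Q, axb1=R, axb1=B, axb1=N.
Black is in check but has 6 legal moves → neither.

neither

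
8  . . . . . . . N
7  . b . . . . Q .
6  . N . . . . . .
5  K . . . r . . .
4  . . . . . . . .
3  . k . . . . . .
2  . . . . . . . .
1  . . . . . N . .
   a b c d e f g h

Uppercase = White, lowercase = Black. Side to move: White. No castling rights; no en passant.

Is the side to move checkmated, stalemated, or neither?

neither

White to move; white king on a5.
In check: yes, from the black rook on e5.
King squares — a4: attacked by Kb3; b4: attacked by Kb3; b5: attacked by Re5; a6: attacked by Bb7; b6: own knight.
Legal moves for White: Qxe5, Nd5.
White is in check but has 2 legal moves → neither.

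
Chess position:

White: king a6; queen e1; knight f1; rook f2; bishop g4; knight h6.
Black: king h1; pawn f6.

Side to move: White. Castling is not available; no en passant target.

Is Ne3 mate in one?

After Ne3: black king on h1; in check: yes, from the white queen on e1.
King squares — g1: attacked by Qe1; g2: attacked by Rf2; h2: attacked by Rf2.
Black has no legal moves → checkmate.

yes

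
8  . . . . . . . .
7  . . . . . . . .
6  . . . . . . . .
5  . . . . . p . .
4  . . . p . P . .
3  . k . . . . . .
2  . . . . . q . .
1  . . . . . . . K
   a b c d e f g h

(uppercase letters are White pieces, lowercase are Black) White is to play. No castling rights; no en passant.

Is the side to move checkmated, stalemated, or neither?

White to move; white king on h1.
In check: no.
King squares — g1: attacked by Qf2; g2: attacked by Qf2; h2: attacked by Qf2.
Legal moves for White: none.
Not in check and no legal moves → stalemate.

stalemate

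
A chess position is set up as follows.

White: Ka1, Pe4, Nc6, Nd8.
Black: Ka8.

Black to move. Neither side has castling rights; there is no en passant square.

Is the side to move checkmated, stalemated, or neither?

stalemate

Black to move; black king on a8.
In check: no.
King squares — a7: attacked by Nc6; b7: attacked by Nd8; b8: attacked by Nc6.
Legal moves for Black: none.
Not in check and no legal moves → stalemate.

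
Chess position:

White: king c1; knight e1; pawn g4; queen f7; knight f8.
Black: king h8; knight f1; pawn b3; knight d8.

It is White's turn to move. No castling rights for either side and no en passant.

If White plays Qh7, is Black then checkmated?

yes

After Qh7: black king on h8; in check: yes, from the white queen on h7.
King squares — g7: attacked by Qh7; h7: attacked by Nf8; g8: attacked by Qh7.
Black has no legal moves → checkmate.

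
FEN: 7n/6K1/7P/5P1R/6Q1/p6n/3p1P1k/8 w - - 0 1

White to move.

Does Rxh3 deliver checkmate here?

yes

After Rxh3: black king on h2; in check: yes, from the white rook on h3.
King squares — g1: attacked by Qg4; h1: attacked by Rh3; g2: attacked by Qg4; g3: attacked by Pf2; h3: attacked by Qg4.
Black has no legal moves → checkmate.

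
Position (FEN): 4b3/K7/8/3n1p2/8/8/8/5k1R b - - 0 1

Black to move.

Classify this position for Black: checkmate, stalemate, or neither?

neither

Black to move; black king on f1.
In check: yes, from the white rook on h1.
King squares — e1: attacked by Rh1; g1: attacked by Rh1; e2: available; f2: available; g2: available.
Legal moves for Black: Kg2, Kf2, Ke2.
Black is in check but has 3 legal moves → neither.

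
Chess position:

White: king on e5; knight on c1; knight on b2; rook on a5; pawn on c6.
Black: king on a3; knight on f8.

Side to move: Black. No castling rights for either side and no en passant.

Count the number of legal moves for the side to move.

Black to move; king on a3.
In check: yes, from the white rook on a5.
Legal moves: Kb4, Kxb2.
Count: 2.

2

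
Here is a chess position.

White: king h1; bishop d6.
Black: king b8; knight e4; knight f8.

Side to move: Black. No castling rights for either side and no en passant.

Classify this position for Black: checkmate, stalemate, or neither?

neither

Black to move; black king on b8.
In check: yes, from the white bishop on d6.
King squares — a7: available; b7: available; c7: attacked by Bd6; a8: available; c8: available.
Legal moves for Black: Kc8, Ka8, Kb7, Ka7, Nxd6.
Black is in check but has 5 legal moves → neither.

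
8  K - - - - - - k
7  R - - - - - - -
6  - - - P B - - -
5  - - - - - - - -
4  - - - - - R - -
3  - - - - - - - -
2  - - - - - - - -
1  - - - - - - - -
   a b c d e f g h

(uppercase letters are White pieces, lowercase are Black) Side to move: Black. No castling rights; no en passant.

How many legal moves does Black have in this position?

Black to move; king on h8.
In check: no.
Legal moves: none.
Count: 0.

0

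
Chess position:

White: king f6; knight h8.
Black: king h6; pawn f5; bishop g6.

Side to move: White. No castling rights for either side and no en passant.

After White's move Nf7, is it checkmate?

no

After Nf7: black king on h6; in check: yes, from the white knight on f7.
Black has 3 legal replies: Kh7, Kh5, Bxf7.
In check but a legal move exists → not checkmate.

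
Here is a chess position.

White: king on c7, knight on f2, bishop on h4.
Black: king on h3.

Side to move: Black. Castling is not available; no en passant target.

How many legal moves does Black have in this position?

Black to move; king on h3.
In check: yes, from the white knight on f2.
Legal moves: Kxh4, Kh2, Kg2.
Count: 3.

3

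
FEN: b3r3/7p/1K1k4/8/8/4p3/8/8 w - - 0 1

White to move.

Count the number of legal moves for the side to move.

White to move; king on b6.
In check: no.
Legal moves: Ka7, Ka6, Kb5, Ka5.
Count: 4.

4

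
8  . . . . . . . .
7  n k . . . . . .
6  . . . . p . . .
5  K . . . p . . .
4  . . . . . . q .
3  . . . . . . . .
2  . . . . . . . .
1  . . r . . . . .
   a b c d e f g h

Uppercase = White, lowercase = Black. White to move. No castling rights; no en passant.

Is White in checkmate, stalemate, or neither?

White to move; white king on a5.
In check: no.
King squares — a4: attacked by Qg4; b4: attacked by Qg4; b5: attacked by Na7; a6: attacked by Kb7; b6: attacked by Kb7.
Legal moves for White: none.
Not in check and no legal moves → stalemate.

stalemate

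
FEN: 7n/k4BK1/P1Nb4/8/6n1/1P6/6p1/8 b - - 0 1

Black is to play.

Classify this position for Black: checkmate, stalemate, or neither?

Black to move; black king on a7.
In check: yes, from the white knight on c6.
King squares — a6: available; b6: available; b7: attacked by Pa6; a8: available; b8: attacked by Nc6.
Legal moves for Black: Ka8, Kb6, Kxa6.
Black is in check but has 3 legal moves → neither.

neither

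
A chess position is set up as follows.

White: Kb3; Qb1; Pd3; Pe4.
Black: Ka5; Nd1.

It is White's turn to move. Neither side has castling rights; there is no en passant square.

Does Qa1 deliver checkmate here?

After Qa1: black king on a5; in check: yes, from the white queen on a1.
Black has 2 legal replies: Kb6, Kb5.
In check but a legal move exists → not checkmate.

no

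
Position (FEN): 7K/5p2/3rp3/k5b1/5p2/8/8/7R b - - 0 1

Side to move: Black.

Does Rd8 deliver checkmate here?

After Rd8: white king on h8; in check: yes, from the black rook on d8.
White has 2 legal replies: Kh7, Kg7.
In check but a legal move exists → not checkmate.

no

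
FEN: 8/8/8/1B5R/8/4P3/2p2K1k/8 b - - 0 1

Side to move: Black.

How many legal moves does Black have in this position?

0

Black to move; king on h2.
In check: yes, from the white rook on h5.
Legal moves: none.
Count: 0.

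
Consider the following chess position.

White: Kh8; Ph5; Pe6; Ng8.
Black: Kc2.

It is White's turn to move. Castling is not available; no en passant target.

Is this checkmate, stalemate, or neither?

White to move; white king on h8.
In check: no.
Legal moves for White: Kh7, Kg7, Ne7, Nh6, Nf6, e7, h6.
White has 7 legal moves and is not in check → neither.

neither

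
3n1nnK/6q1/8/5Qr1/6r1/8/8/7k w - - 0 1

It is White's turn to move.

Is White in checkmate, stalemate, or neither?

checkmate

White to move; white king on h8.
In check: yes, from the black queen on g7.
King squares — g7: attacked by Rg5; h7: attacked by Qg7; g8: attacked by Qg7.
Legal moves for White: none.
In check with no legal moves → checkmate.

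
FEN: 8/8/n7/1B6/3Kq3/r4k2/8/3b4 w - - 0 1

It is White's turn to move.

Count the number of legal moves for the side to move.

White to move; king on d4.
In check: yes, from the black queen on e4.
Legal moves: none.
Count: 0.

0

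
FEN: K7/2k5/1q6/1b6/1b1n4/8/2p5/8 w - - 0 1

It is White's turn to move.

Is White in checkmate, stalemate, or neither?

White to move; white king on a8.
In check: no.
King squares — a7: attacked by Qb6; b7: attacked by Qb6; b8: attacked by Qb6.
Legal moves for White: none.
Not in check and no legal moves → stalemate.

stalemate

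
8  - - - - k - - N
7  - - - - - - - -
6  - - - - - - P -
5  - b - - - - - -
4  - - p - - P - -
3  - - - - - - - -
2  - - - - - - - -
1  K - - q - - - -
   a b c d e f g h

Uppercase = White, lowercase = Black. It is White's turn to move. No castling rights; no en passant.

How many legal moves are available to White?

2

White to move; king on a1.
In check: yes, from the black queen on d1.
Legal moves: Kb2, Ka2.
Count: 2.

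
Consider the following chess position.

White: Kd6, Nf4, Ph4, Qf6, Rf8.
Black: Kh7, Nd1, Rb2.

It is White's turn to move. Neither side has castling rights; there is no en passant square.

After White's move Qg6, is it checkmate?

After Qg6: black king on h7; in check: yes, from the white queen on g6.
King squares — g6: attacked by Nf4; h6: attacked by Qg6; g7: attacked by Qg6; g8: attacked by Qg6; h8: attacked by Rf8.
Black has no legal moves → checkmate.

yes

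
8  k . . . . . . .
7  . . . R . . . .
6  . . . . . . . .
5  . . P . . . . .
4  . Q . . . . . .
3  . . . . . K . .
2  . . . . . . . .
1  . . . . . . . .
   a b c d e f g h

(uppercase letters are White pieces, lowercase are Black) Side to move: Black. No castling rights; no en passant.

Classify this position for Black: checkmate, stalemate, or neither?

Black to move; black king on a8.
In check: no.
King squares — a7: attacked by Rd7; b7: attacked by Qb4; b8: attacked by Qb4.
Legal moves for Black: none.
Not in check and no legal moves → stalemate.

stalemate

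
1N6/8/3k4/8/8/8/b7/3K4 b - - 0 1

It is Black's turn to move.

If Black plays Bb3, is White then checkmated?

no

After Bb3: white king on d1; in check: yes, from the black bishop on b3.
White has 4 legal replies: Ke2, Kd2, Ke1, Kc1.
In check but a legal move exists → not checkmate.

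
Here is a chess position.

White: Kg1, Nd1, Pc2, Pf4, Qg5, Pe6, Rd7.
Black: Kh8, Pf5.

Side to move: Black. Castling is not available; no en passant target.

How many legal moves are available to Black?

Black to move; king on h8.
In check: no.
Legal moves: none.
Count: 0.

0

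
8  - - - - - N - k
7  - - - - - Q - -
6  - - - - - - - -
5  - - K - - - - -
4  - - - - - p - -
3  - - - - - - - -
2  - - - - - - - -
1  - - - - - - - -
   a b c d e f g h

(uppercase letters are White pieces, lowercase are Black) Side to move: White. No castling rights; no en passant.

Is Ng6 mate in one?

After Ng6: black king on h8; in check: yes, from the white knight on g6.
King squares — g7: attacked by Qf7; h7: attacked by Qf7; g8: attacked by Qf7.
Black has no legal moves → checkmate.

yes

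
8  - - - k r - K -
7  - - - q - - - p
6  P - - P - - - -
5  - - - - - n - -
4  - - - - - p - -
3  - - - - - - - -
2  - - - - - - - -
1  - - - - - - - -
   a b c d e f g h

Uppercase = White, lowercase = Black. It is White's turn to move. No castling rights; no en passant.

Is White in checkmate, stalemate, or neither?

checkmate

White to move; white king on g8.
In check: yes, from the black rook on e8.
King squares — f7: attacked by Qd7; g7: attacked by Nf5; h7: attacked by Qd7; f8: attacked by Re8; h8: attacked by Re8.
Legal moves for White: none.
In check with no legal moves → checkmate.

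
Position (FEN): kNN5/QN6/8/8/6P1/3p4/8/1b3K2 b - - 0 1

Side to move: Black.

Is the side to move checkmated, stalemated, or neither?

Black to move; black king on a8.
In check: yes, from the white queen on a7.
King squares — a7: attacked by Nc8; b7: attacked by Qa7; b8: attacked by Qa7.
Legal moves for Black: none.
In check with no legal moves → checkmate.

checkmate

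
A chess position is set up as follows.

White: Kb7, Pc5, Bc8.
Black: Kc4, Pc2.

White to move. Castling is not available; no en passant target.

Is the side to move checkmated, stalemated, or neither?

White to move; white king on b7.
In check: no.
Legal moves for White: Bd7, Be6+, Bf5, Bg4, Bh3, Kb8, Ka8, Kc7, Ka7, Kc6, Kb6, Ka6, c6.
White has 13 legal moves and is not in check → neither.

neither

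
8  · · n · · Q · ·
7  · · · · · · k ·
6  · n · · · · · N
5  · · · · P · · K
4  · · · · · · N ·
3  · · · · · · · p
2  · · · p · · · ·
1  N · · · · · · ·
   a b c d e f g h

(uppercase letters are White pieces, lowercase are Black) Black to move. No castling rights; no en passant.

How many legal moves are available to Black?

2

Black to move; king on g7.
In check: yes, from the white queen on f8.
Legal moves: Kxf8, Kh7.
Count: 2.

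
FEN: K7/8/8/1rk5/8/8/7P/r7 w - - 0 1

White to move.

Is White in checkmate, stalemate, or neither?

checkmate

White to move; white king on a8.
In check: yes, from the black rook on a1.
King squares — a7: attacked by Ra1; b7: attacked by Rb5; b8: attacked by Rb5.
Legal moves for White: none.
In check with no legal moves → checkmate.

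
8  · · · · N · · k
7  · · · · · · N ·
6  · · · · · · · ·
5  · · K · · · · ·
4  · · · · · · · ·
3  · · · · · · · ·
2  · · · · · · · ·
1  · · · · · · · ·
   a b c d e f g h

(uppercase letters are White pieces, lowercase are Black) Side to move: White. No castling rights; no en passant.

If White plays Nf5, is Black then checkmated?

no

After Nf5: black king on h8; in check: no.
Black is not in check, so this cannot be checkmate.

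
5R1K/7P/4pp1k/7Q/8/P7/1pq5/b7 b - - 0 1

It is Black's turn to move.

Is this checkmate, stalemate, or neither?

Black to move; black king on h6.
In check: yes, from the white queen on h5.
Legal moves for Black: Kxh5.
Black is in check but has 1 legal move → neither.

neither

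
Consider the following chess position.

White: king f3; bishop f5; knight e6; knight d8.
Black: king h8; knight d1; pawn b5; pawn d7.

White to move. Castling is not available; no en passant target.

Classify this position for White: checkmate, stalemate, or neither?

White to move; white king on f3.
In check: no.
Legal moves for White include: Nf7+, Nb7, Nc6, Nf8, Ng7, Nc7, Ng5, Nc5, Nf4, Nd4, Bh7, Bg6, Bg4, Be4, Bh3, Bd3, Bc2, Bb1, ... (list truncated; more exist).
White has legal moves and is not in check → neither.

neither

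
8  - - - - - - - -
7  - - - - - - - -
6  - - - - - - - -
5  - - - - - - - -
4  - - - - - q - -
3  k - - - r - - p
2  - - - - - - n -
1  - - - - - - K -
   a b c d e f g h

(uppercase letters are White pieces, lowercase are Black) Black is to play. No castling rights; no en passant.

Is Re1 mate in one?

yes

After Re1: white king on g1; in check: yes, from the black rook on e1.
King squares — f1: attacked by Re1; h1: attacked by Re1; f2: attacked by Qf4; g2: attacked by Ph3; h2: attacked by Qf4.
White has no legal moves → checkmate.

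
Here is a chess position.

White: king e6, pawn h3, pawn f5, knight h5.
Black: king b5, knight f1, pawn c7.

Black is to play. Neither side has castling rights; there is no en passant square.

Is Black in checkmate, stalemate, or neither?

neither

Black to move; black king on b5.
In check: no.
Legal moves for Black: Kc6, Kb6, Ka6, Kc5, Ka5, Kc4, Kb4, Ka4, Ng3, Ne3, Nh2, Nd2, c6, c5.
Black has 14 legal moves and is not in check → neither.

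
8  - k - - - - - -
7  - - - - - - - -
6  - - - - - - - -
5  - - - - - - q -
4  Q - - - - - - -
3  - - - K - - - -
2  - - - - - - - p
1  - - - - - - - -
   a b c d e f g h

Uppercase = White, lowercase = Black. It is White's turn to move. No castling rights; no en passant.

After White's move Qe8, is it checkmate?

After Qe8: black king on b8; in check: yes, from the white queen on e8.
Black has 4 legal replies: Kc7, Kb7, Ka7, Qd8+.
In check but a legal move exists → not checkmate.

no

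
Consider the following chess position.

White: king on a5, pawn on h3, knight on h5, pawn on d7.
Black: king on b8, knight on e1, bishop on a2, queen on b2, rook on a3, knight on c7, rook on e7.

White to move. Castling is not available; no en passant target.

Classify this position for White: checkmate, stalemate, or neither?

checkmate

White to move; white king on a5.
In check: yes, from the black rook on a3.
King squares — a4: attacked by Ra3; b4: attacked by Qb2; b5: attacked by Qb2; a6: attacked by Ra3; b6: attacked by Qb2.
Legal moves for White: none.
In check with no legal moves → checkmate.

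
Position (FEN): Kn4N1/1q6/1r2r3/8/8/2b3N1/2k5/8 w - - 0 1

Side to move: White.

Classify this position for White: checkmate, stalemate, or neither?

checkmate

White to move; white king on a8.
In check: yes, from the black queen on b7.
King squares — a7: attacked by Qb7; b7: attacked by Rb6; b8: attacked by Qb7.
Legal moves for White: none.
In check with no legal moves → checkmate.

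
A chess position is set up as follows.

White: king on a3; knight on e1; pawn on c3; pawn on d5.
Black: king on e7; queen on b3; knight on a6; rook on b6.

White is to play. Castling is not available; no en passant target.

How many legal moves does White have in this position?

White to move; king on a3.
In check: yes, from the black queen on b3.
Legal moves: none.
Count: 0.

0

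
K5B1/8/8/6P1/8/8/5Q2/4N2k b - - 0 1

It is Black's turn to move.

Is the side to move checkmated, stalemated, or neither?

Black to move; black king on h1.
In check: no.
King squares — g1: attacked by Qf2; g2: attacked by Ne1; h2: attacked by Qf2.
Legal moves for Black: none.
Not in check and no legal moves → stalemate.

stalemate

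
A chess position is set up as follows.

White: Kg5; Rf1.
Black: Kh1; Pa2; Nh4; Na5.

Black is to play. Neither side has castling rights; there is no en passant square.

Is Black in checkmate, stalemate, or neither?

Black to move; black king on h1.
In check: yes, from the white rook on f1.
Legal moves for Black: Kh2, Kg2.
Black is in check but has 2 legal moves → neither.

neither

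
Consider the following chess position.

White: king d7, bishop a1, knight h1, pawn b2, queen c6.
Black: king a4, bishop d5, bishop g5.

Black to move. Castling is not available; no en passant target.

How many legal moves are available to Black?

Black to move; king on a4.
In check: yes, from the white queen on c6.
Legal moves: Ka5, Kb4, Kb3, Bxc6+.
Count: 4.

4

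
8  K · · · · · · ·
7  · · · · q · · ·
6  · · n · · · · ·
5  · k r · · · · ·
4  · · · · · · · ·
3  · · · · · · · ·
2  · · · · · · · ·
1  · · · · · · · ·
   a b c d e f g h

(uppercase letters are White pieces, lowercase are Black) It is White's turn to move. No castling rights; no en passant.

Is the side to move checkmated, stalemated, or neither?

White to move; white king on a8.
In check: no.
King squares — a7: attacked by Nc6; b7: attacked by Qe7; b8: attacked by Nc6.
Legal moves for White: none.
Not in check and no legal moves → stalemate.

stalemate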